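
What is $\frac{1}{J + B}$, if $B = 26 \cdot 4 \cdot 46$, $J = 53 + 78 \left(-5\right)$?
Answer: $\frac{1}{4447} \approx 0.00022487$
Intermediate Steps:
$J = -337$ ($J = 53 - 390 = -337$)
$B = 4784$ ($B = 104 \cdot 46 = 4784$)
$\frac{1}{J + B} = \frac{1}{-337 + 4784} = \frac{1}{4447}$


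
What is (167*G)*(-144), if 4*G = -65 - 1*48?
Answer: 679356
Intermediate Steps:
G = -113/4 (G = (-65 - 1*48)/4 = (-65 - 48)/4 = (¼)*(-113) = -113/4 ≈ -28.250)
(167*G)*(-144) = (167*(-113/4))*(-144) = -18871/4*(-144) = 679356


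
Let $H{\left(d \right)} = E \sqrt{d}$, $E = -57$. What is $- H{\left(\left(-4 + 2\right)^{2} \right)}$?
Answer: $114$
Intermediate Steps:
$H{\left(d \right)} = - 57 \sqrt{d}$
$- H{\left(\left(-4 + 2\right)^{2} \right)} = - \left(-57\right) \sqrt{\left(-4 + 2\right)^{2}} = - \left(-57\right) \sqrt{\left(-2\right)^{2}} = - \left(-57\right) \sqrt{4} = - \left(-57\right) 2 = \left(-1\right) \left(-114\right) = 114$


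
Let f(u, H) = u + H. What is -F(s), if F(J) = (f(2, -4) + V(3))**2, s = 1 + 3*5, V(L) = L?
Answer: -1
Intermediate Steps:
f(u, H) = H + u
s = 16 (s = 1 + 15 = 16)
F(J) = 1 (F(J) = ((-4 + 2) + 3)**2 = (-2 + 3)**2 = 1**2 = 1)
-F(s) = -1*1 = -1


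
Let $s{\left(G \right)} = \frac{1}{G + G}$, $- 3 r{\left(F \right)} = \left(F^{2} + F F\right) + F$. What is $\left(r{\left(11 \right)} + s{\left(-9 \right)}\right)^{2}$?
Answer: $\frac{2307361}{324} \approx 7121.5$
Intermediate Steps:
$r{\left(F \right)} = - \frac{2 F^{2}}{3} - \frac{F}{3}$ ($r{\left(F \right)} = - \frac{\left(F^{2} + F F\right) + F}{3} = - \frac{\left(F^{2} + F^{2}\right) + F}{3} = - \frac{2 F^{2} + F}{3} = - \frac{F + 2 F^{2}}{3} = - \frac{2 F^{2}}{3} - \frac{F}{3}$)
$s{\left(G \right)} = \frac{1}{2 G}$
$\left(r{\left(11 \right)} + s{\left(-9 \right)}\right)^{2} = \left(\left(- \frac{1}{3}\right) 11 \left(1 + 2 \cdot 11\right) + \frac{1}{2 \left(-9\right)}\right)^{2} = \left(\left(- \frac{1}{3}\right) 11 \left(1 + 22\right) + \frac{1}{2} \left(- \frac{1}{9}\right)\right)^{2} = \left(\left(- \frac{1}{3}\right) 11 \cdot 23 - \frac{1}{18}\right)^{2} = \left(- \frac{253}{3} - \frac{1}{18}\right)^{2} = \left(- \frac{1519}{18}\right)^{2} = \frac{2307361}{324}$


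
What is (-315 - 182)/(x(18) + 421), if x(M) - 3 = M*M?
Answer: -497/748 ≈ -0.66444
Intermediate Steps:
x(M) = 3 + M² (x(M) = 3 + M*M = 3 + M²)
(-315 - 182)/(x(18) + 421) = (-315 - 182)/((3 + 18²) + 421) = -497/((3 + 324) + 421) = -497/(327 + 421) = -497/748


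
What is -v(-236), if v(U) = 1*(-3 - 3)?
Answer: 6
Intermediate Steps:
v(U) = -6 (v(U) = 1*(-6) = -6)
-v(-236) = -1*(-6) = 6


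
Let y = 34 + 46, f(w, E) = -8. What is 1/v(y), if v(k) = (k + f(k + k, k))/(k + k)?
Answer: 20/9 ≈ 2.2222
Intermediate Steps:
y = 80
v(k) = (-8 + k)/(2*k) (v(k) = (k - 8)/(k + k) = (-8 + k)/((2*k)) = (-8 + k)*(1/(2*k)) = (-8 + k)/(2*k))
1/v(y) = 1/((½)*(-8 + 80)/80) = 1/((½)*(1/80)*72) = 1/(9/20) = 20/9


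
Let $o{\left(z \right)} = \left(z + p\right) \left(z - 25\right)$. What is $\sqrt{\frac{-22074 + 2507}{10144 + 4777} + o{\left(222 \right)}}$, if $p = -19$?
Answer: $\frac{8 \sqrt{139111780541}}{14921} \approx 199.97$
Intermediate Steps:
$o{\left(z \right)} = \left(-25 + z\right) \left(-19 + z\right)$ ($o{\left(z \right)} = \left(z - 19\right) \left(z - 25\right) = \left(-19 + z\right) \left(-25 + z\right) = \left(-25 + z\right) \left(-19 + z\right)$)
$\sqrt{\frac{-22074 + 2507}{10144 + 4777} + o{\left(222 \right)}} = \sqrt{\frac{-22074 + 2507}{10144 + 4777} + \left(475 + 222^{2} - 9768\right)} = \sqrt{- \frac{19567}{14921} + \left(475 + 49284 - 9768\right)} = \sqrt{\left(-19567\right) \frac{1}{14921} + 39991} = \sqrt{- \frac{19567}{14921} + 39991} = \sqrt{\frac{596686144}{14921}} = \frac{8 \sqrt{139111780541}}{14921}$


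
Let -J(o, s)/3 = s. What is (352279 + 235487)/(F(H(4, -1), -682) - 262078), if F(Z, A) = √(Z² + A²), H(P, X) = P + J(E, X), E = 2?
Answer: -154040537748/68684412911 - 587766*√465173/68684412911 ≈ -2.2486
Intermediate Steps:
J(o, s) = -3*s
H(P, X) = P - 3*X
F(Z, A) = √(A² + Z²)
(352279 + 235487)/(F(H(4, -1), -682) - 262078) = (352279 + 235487)/(√((-682)² + (4 - 3*(-1))²) - 262078) = 587766/(√(465124 + (4 + 3)²) - 262078) = 587766/(√(465124 + 7²) - 262078) = 587766/(√(465124 + 49) - 262078) = 587766/(√465173 - 262078) = 587766/(-262078 + √465173)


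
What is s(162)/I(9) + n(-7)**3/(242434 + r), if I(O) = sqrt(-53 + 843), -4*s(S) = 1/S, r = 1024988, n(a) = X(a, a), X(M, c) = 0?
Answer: -sqrt(790)/511920 ≈ -5.4905e-5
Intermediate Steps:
n(a) = 0
s(S) = -1/(4*S)
I(O) = sqrt(790)
s(162)/I(9) + n(-7)**3/(242434 + r) = (-1/4/162)/(sqrt(790)) + 0**3/(242434 + 1024988) = (-1/4*1/162)*(sqrt(790)/790) + 0/1267422 = -sqrt(790)/511920 + 0*(1/1267422) = -sqrt(790)/511920 + 0 = -sqrt(790)/511920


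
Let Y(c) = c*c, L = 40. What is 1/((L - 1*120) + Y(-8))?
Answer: -1/16 ≈ -0.062500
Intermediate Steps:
Y(c) = c²
1/((L - 1*120) + Y(-8)) = 1/((40 - 1*120) + (-8)²) = 1/((40 - 120) + 64) = 1/(-80 + 64) = 1/(-16) = -1/16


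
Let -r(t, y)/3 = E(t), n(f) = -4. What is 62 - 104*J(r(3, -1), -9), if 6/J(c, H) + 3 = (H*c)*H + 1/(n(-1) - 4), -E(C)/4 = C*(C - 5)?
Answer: 2899214/46681 ≈ 62.107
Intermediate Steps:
E(C) = -4*C*(-5 + C) (E(C) = -4*C*(C - 5) = -4*C*(-5 + C))
r(t, y) = -12*t*(5 - t)
J(c, H) = 6/(-25/8 + c*H**2) (J(c, H) = 6/(-3 + ((H*c)*H + 1/(-4 - 4))) = 6/(-3 + (c*H**2 + 1/(-8))) = 6/(-3 + (c*H**2 - 1/8)) = 6/(-3 + (-1/8 + c*H**2)) = 6/(-25/8 + c*H**2))
62 - 104*J(r(3, -1), -9) = 62 - 4992/(-25 + 8*(12*3*(-5 + 3))*(-9)**2) = 62 - 4992/(-25 + 8*(12*3*(-2))*81) = 62 - 4992/(-25 + 8*(-72)*81) = 62 - 4992/(-25 - 46656) = 62 - 4992/(-46681) = 62 - 4992*(-1)/46681 = 62 - 104*(-48/46681) = 62 + 4992/46681 = 2899214/46681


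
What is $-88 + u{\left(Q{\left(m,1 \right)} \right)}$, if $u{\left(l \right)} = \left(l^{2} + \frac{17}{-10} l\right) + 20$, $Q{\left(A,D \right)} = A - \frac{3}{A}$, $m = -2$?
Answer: $- \frac{669}{10} \approx -66.9$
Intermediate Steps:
$Q{\left(A,D \right)} = A - \frac{3}{A}$
$u{\left(l \right)} = 20 + l^{2} - \frac{17 l}{10}$ ($u{\left(l \right)} = \left(l^{2} + 17 \left(- \frac{1}{10}\right) l\right) + 20 = \left(l^{2} - \frac{17 l}{10}\right) + 20 = 20 + l^{2} - \frac{17 l}{10}$)
$-88 + u{\left(Q{\left(m,1 \right)} \right)} = -88 + \left(20 + \left(-2 - \frac{3}{-2}\right)^{2} - \frac{17 \left(-2 - \frac{3}{-2}\right)}{10}\right) = -88 + \left(20 + \left(-2 - - \frac{3}{2}\right)^{2} - \frac{17 \left(-2 - - \frac{3}{2}\right)}{10}\right) = -88 + \left(20 + \left(-2 + \frac{3}{2}\right)^{2} - \frac{17 \left(-2 + \frac{3}{2}\right)}{10}\right) = -88 + \left(20 + \left(- \frac{1}{2}\right)^{2} - - \frac{17}{20}\right) = -88 + \left(20 + \frac{1}{4} + \frac{17}{20}\right) = -88 + \frac{211}{10} = - \frac{669}{10}$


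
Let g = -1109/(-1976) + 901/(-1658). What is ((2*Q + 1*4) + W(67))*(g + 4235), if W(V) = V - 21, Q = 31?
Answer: 97123594582/204763 ≈ 4.7432e+5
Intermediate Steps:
g = 29173/1638104 (g = -1109*(-1/1976) + 901*(-1/1658) = 1109/1976 - 901/1658 = 29173/1638104 ≈ 0.017809)
W(V) = -21 + V
((2*Q + 1*4) + W(67))*(g + 4235) = ((2*31 + 1*4) + (-21 + 67))*(29173/1638104 + 4235) = ((62 + 4) + 46)*(6937399613/1638104) = (66 + 46)*(6937399613/1638104) = 112*(6937399613/1638104) = 97123594582/204763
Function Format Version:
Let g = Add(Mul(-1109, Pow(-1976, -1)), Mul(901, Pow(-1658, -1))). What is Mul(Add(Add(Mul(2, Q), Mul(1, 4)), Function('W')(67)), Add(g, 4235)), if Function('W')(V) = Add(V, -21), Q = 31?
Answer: Rational(97123594582, 204763) ≈ 4.7432e+5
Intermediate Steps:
g = Rational(29173, 1638104) (g = Add(Mul(-1109, Rational(-1, 1976)), Mul(901, Rational(-1, 1658))) = Add(Rational(1109, 1976), Rational(-901, 1658)) = Rational(29173, 1638104) ≈ 0.017809)
Function('W')(V) = Add(-21, V)
Mul(Add(Add(Mul(2, Q), Mul(1, 4)), Function('W')(67)), Add(g, 4235)) = Mul(Add(Add(Mul(2, 31), Mul(1, 4)), Add(-21, 67)), Add(Rational(29173, 1638104), 4235)) = Mul(Add(Add(62, 4), 46), Rational(6937399613, 1638104)) = Mul(Add(66, 46), Rational(6937399613, 1638104)) = Mul(112, Rational(6937399613, 1638104)) = Rational(97123594582, 204763)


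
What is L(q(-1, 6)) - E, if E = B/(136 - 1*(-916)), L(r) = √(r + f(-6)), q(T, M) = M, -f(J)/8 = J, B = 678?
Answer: -339/526 + 3*√6 ≈ 6.7040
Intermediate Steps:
f(J) = -8*J
L(r) = √(48 + r) (L(r) = √(r - 8*(-6)) = √(r + 48) = √(48 + r))
E = 339/526 (E = 678/(136 - 1*(-916)) = 678/(136 + 916) = 678/1052 = 678*(1/1052) = 339/526 ≈ 0.64449)
L(q(-1, 6)) - E = √(48 + 6) - 1*339/526 = √54 - 339/526 = 3*√6 - 339/526 = -339/526 + 3*√6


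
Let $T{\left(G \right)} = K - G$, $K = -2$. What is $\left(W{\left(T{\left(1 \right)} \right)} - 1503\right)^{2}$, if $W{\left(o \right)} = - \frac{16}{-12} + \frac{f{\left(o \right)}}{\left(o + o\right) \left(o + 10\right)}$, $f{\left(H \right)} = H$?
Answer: $\frac{3977446489}{1764} \approx 2.2548 \cdot 10^{6}$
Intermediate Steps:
$T{\left(G \right)} = -2 - G$
$W{\left(o \right)} = \frac{4}{3} + \frac{1}{2 \left(10 + o\right)}$ ($W{\left(o \right)} = - \frac{16}{-12} + \frac{o}{\left(o + o\right) \left(o + 10\right)} = \left(-16\right) \left(- \frac{1}{12}\right) + \frac{o}{2 o \left(10 + o\right)} = \frac{4}{3} + \frac{o}{2 o \left(10 + o\right)} = \frac{4}{3} + o \frac{1}{2 o \left(10 + o\right)} = \frac{4}{3} + \frac{1}{2 \left(10 + o\right)}$)
$\left(W{\left(T{\left(1 \right)} \right)} - 1503\right)^{2} = \left(\frac{83 + 8 \left(-2 - 1\right)}{6 \left(10 - 3\right)} - 1503\right)^{2} = \left(\frac{83 + 8 \left(-3\right)}{6 \left(10 - 3\right)} - 1503\right)^{2} = \left(\frac{83 - 24}{6 \cdot 7} - 1503\right)^{2} = \left(\frac{1}{6} \cdot \frac{1}{7} \cdot 59 - 1503\right)^{2} = \left(\frac{59}{42} - 1503\right)^{2} = \left(- \frac{63067}{42}\right)^{2} = \frac{3977446489}{1764}$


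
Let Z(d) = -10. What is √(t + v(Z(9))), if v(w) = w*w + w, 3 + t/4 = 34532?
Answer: √138206 ≈ 371.76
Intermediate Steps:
t = 138116 (t = -12 + 4*34532 = -12 + 138128 = 138116)
v(w) = w + w² (v(w) = w² + w = w + w²)
√(t + v(Z(9))) = √(138116 - 10*(1 - 10)) = √(138116 - 10*(-9)) = √(138116 + 90) = √138206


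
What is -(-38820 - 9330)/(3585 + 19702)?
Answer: 48150/23287 ≈ 2.0677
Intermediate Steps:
-(-38820 - 9330)/(3585 + 19702) = -(-48150)/23287 = -1*(-48150/23287) = 48150/23287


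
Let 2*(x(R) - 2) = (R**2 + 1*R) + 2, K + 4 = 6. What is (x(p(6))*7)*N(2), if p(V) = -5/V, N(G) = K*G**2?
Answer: 1477/9 ≈ 164.11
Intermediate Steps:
K = 2 (K = -4 + 6 = 2)
N(G) = 2*G**2
x(R) = 3 + R/2 + R**2/2 (x(R) = 2 + ((R**2 + 1*R) + 2)/2 = 2 + ((R**2 + R) + 2)/2 = 2 + ((R + R**2) + 2)/2 = 2 + (2 + R + R**2)/2 = 2 + (1 + R/2 + R**2/2) = 3 + R/2 + R**2/2)
(x(p(6))*7)*N(2) = ((3 + (-5/6)/2 + (-5/6)**2/2)*7)*(2*2**2) = ((3 + (-5*1/6)/2 + (-5*1/6)**2/2)*7)*(2*4) = ((3 + (1/2)*(-5/6) + (-5/6)**2/2)*7)*8 = ((3 - 5/12 + (1/2)*(25/36))*7)*8 = ((3 - 5/12 + 25/72)*7)*8 = ((211/72)*7)*8 = (1477/72)*8 = 1477/9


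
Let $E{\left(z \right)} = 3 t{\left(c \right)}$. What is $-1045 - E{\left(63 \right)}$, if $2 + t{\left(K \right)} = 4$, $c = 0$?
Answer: $-1051$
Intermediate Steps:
$t{\left(K \right)} = 2$ ($t{\left(K \right)} = -2 + 4 = 2$)
$E{\left(z \right)} = 6$ ($E{\left(z \right)} = 3 \cdot 2 = 6$)
$-1045 - E{\left(63 \right)} = -1045 - 6 = -1051$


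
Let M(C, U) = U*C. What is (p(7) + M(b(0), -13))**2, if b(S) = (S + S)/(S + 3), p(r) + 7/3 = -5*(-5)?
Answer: 4624/9 ≈ 513.78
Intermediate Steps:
p(r) = 68/3 (p(r) = -7/3 - 5*(-5) = -7/3 + 25 = 68/3)
b(S) = 2*S/(3 + S) (b(S) = (2*S)/(3 + S) = 2*S/(3 + S))
M(C, U) = C*U
(p(7) + M(b(0), -13))**2 = (68/3 + (2*0/(3 + 0))*(-13))**2 = (68/3 + (2*0/3)*(-13))**2 = (68/3 + (2*0*(1/3))*(-13))**2 = (68/3 + 0*(-13))**2 = (68/3 + 0)**2 = (68/3)**2 = 4624/9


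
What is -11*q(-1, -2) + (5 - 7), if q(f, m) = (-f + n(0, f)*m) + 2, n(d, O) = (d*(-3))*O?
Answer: -35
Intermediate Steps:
n(d, O) = -3*O*d (n(d, O) = (-3*d)*O = -3*O*d)
q(f, m) = 2 - f (q(f, m) = (-f + (-3*f*0)*m) + 2 = (-f + 0*m) + 2 = (-f + 0) + 2 = -f + 2 = 2 - f)
-11*q(-1, -2) + (5 - 7) = -11*(2 - 1*(-1)) + (5 - 7) = -11*(2 + 1) - 2 = -11*3 - 2 = -33 - 2 = -35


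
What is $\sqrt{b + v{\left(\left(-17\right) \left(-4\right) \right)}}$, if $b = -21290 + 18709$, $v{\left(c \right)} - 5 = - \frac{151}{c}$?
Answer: $\frac{i \sqrt{2980423}}{34} \approx 50.776 i$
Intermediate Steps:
$v{\left(c \right)} = 5 - \frac{151}{c}$
$b = -2581$
$\sqrt{b + v{\left(\left(-17\right) \left(-4\right) \right)}} = \sqrt{-2581 + \left(5 - \frac{151}{\left(-17\right) \left(-4\right)}\right)} = \sqrt{-2581 + \left(5 - \frac{151}{68}\right)} = \sqrt{-2581 + \frac{189}{68}} = \sqrt{- \frac{175319}{68}} = \frac{i \sqrt{2980423}}{34}$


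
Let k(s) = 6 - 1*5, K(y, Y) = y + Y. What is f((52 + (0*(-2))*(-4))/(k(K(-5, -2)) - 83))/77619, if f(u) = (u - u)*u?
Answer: 0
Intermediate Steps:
K(y, Y) = Y + y
k(s) = 1 (k(s) = 6 - 5 = 1)
f(u) = 0 (f(u) = 0*u = 0)
f((52 + (0*(-2))*(-4))/(k(K(-5, -2)) - 83))/77619 = 0/77619 = 0*(1/77619) = 0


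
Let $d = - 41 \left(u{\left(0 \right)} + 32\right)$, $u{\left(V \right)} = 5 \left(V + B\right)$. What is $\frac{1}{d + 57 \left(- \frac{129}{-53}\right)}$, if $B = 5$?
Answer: $- \frac{53}{116508} \approx -0.0004549$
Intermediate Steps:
$u{\left(V \right)} = 25 + 5 V$ ($u{\left(V \right)} = 5 \left(V + 5\right) = 5 \left(5 + V\right) = 25 + 5 V$)
$d = -2337$ ($d = - 41 \left(\left(25 + 5 \cdot 0\right) + 32\right) = - 41 \left(\left(25 + 0\right) + 32\right) = - 41 \left(25 + 32\right) = \left(-41\right) 57 = -2337$)
$\frac{1}{d + 57 \left(- \frac{129}{-53}\right)} = \frac{1}{-2337 + 57 \left(- \frac{129}{-53}\right)} = \frac{1}{-2337 + 57 \left(\left(-129\right) \left(- \frac{1}{53}\right)\right)} = \frac{1}{-2337 + 57 \cdot \frac{129}{53}} = \frac{1}{-2337 + \frac{7353}{53}} = \frac{1}{- \frac{116508}{53}} = - \frac{53}{116508}$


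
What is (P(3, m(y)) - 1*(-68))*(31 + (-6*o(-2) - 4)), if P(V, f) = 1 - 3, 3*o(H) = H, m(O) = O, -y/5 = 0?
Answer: 2046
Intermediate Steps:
y = 0 (y = -5*0 = 0)
o(H) = H/3
P(V, f) = -2
(P(3, m(y)) - 1*(-68))*(31 + (-6*o(-2) - 4)) = (-2 - 1*(-68))*(31 + (-2*(-2) - 4)) = (-2 + 68)*(31 + (-6*(-⅔) - 4)) = 66*(31 + (4 - 4)) = 66*(31 + 0) = 66*31 = 2046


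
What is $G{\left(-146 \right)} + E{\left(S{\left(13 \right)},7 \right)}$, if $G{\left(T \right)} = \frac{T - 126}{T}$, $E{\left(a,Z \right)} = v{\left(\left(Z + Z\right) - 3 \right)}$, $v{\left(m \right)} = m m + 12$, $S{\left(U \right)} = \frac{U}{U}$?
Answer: $\frac{9845}{73} \approx 134.86$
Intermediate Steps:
$S{\left(U \right)} = 1$
$v{\left(m \right)} = 12 + m^{2}$ ($v{\left(m \right)} = m^{2} + 12 = 12 + m^{2}$)
$E{\left(a,Z \right)} = 12 + \left(-3 + 2 Z\right)^{2}$ ($E{\left(a,Z \right)} = 12 + \left(\left(Z + Z\right) - 3\right)^{2} = 12 + \left(2 Z - 3\right)^{2} = 12 + \left(-3 + 2 Z\right)^{2}$)
$G{\left(T \right)} = \frac{-126 + T}{T}$
$G{\left(-146 \right)} + E{\left(S{\left(13 \right)},7 \right)} = \frac{-126 - 146}{-146} + \left(12 + \left(-3 + 2 \cdot 7\right)^{2}\right) = \left(- \frac{1}{146}\right) \left(-272\right) + \left(12 + \left(-3 + 14\right)^{2}\right) = \frac{136}{73} + \left(12 + 11^{2}\right) = \frac{136}{73} + \left(12 + 121\right) = \frac{136}{73} + 133 = \frac{9845}{73}$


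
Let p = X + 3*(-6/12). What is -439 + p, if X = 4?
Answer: -873/2 ≈ -436.50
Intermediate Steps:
p = 5/2 (p = 4 + 3*(-6/12) = 4 + 3*(-6*1/12) = 4 + 3*(-½) = 4 - 3/2 = 5/2 ≈ 2.5000)
-439 + p = -439 + 5/2 = -873/2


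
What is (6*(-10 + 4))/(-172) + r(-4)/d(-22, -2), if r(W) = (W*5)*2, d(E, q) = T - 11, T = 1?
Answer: 181/43 ≈ 4.2093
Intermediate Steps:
d(E, q) = -10 (d(E, q) = 1 - 11 = -10)
r(W) = 10*W (r(W) = (5*W)*2 = 10*W)
(6*(-10 + 4))/(-172) + r(-4)/d(-22, -2) = (6*(-10 + 4))/(-172) + (10*(-4))/(-10) = (6*(-6))*(-1/172) - 40*(-1/10) = -36*(-1/172) + 4 = 9/43 + 4 = 181/43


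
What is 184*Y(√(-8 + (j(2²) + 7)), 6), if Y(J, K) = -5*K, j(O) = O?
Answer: -5520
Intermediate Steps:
184*Y(√(-8 + (j(2²) + 7)), 6) = 184*(-5*6) = 184*(-30) = -5520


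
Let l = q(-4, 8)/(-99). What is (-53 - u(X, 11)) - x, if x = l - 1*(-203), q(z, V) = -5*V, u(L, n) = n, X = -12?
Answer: -26473/99 ≈ -267.40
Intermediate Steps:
l = 40/99 (l = -5*8/(-99) = -40*(-1/99) = 40/99 ≈ 0.40404)
x = 20137/99 (x = 40/99 - 1*(-203) = 40/99 + 203 = 20137/99 ≈ 203.40)
(-53 - u(X, 11)) - x = (-53 - 1*11) - 1*20137/99 = (-53 - 11) - 20137/99 = -64 - 20137/99 = -26473/99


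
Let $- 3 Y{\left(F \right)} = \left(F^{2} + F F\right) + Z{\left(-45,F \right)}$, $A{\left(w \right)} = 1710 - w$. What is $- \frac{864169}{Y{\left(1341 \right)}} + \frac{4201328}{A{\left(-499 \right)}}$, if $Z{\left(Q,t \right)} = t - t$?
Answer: $\frac{5038687827433}{2648268486} \approx 1902.6$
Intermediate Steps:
$Z{\left(Q,t \right)} = 0$
$Y{\left(F \right)} = - \frac{2 F^{2}}{3}$ ($Y{\left(F \right)} = - \frac{\left(F^{2} + F F\right) + 0}{3} = - \frac{\left(F^{2} + F^{2}\right) + 0}{3} = - \frac{2 F^{2} + 0}{3} = - \frac{2 F^{2}}{3}$)
$- \frac{864169}{Y{\left(1341 \right)}} + \frac{4201328}{A{\left(-499 \right)}} = - \frac{864169}{\left(- \frac{2}{3}\right) 1341^{2}} + \frac{4201328}{1710 - -499} = - \frac{864169}{\left(- \frac{2}{3}\right) 1798281} + \frac{4201328}{1710 + 499} = - \frac{864169}{-1198854} + \frac{4201328}{2209} = \left(-864169\right) \left(- \frac{1}{1198854}\right) + 4201328 \cdot \frac{1}{2209} = \frac{864169}{1198854} + \frac{4201328}{2209} = \frac{5038687827433}{2648268486}$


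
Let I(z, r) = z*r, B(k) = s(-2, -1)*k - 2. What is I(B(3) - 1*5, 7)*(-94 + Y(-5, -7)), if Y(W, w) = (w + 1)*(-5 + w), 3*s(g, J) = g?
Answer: 1386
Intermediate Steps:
s(g, J) = g/3
Y(W, w) = (1 + w)*(-5 + w)
B(k) = -2 - 2*k/3 (B(k) = ((1/3)*(-2))*k - 2 = -2*k/3 - 2 = -2 - 2*k/3)
I(z, r) = r*z
I(B(3) - 1*5, 7)*(-94 + Y(-5, -7)) = (7*((-2 - 2/3*3) - 1*5))*(-94 + (-5 + (-7)**2 - 4*(-7))) = (7*((-2 - 2) - 5))*(-94 + (-5 + 49 + 28)) = (7*(-4 - 5))*(-94 + 72) = (7*(-9))*(-22) = -63*(-22) = 1386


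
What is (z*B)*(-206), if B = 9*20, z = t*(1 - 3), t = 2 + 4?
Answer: 444960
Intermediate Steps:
t = 6
z = -12 (z = 6*(1 - 3) = 6*(-2) = -12)
B = 180
(z*B)*(-206) = -12*180*(-206) = -2160*(-206) = 444960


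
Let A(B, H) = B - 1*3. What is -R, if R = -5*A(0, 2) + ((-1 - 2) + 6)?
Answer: -18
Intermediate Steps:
A(B, H) = -3 + B (A(B, H) = B - 3 = -3 + B)
R = 18 (R = -5*(-3 + 0) + ((-1 - 2) + 6) = -5*(-3) + (-3 + 6) = 15 + 3 = 18)
-R = -1*18 = -18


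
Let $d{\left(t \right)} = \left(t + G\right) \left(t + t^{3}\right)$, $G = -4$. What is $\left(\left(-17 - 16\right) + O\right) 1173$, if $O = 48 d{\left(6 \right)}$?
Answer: $24960267$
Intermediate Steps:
$d{\left(t \right)} = \left(-4 + t\right) \left(t + t^{3}\right)$ ($d{\left(t \right)} = \left(t - 4\right) \left(t + t^{3}\right) = \left(-4 + t\right) \left(t + t^{3}\right)$)
$O = 21312$ ($O = 48 \cdot 6 \left(-4 + 6 + 6^{3} - 4 \cdot 6^{2}\right) = 48 \cdot 6 \left(-4 + 6 + 216 - 144\right) = 48 \cdot 6 \cdot 74 = 48 \cdot 444 = 21312$)
$\left(\left(-17 - 16\right) + O\right) 1173 = \left(\left(-17 - 16\right) + 21312\right) 1173 = \left(-33 + 21312\right) 1173 = 21279 \cdot 1173 = 24960267$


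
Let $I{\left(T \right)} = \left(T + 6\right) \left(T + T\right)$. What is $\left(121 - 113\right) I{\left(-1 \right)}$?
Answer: $-80$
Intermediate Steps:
$I{\left(T \right)} = 2 T \left(6 + T\right)$ ($I{\left(T \right)} = \left(6 + T\right) 2 T = 2 T \left(6 + T\right)$)
$\left(121 - 113\right) I{\left(-1 \right)} = \left(121 - 113\right) 2 \left(-1\right) \left(6 - 1\right) = 8 \cdot 2 \left(-1\right) 5 = 8 \left(-10\right) = -80$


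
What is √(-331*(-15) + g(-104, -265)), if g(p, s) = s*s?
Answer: √75190 ≈ 274.21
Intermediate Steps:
g(p, s) = s²
√(-331*(-15) + g(-104, -265)) = √(-331*(-15) + (-265)²) = √(4965 + 70225) = √75190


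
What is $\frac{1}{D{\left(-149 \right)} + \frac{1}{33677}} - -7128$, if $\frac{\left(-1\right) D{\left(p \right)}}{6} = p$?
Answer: $\frac{214604433269}{30107239} \approx 7128.0$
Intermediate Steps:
$D{\left(p \right)} = - 6 p$
$\frac{1}{D{\left(-149 \right)} + \frac{1}{33677}} - -7128 = \frac{1}{\left(-6\right) \left(-149\right) + \frac{1}{33677}} - -7128 = \frac{1}{894 + \frac{1}{33677}} + 7128 = \frac{1}{\frac{30107239}{33677}} + 7128 = \frac{33677}{30107239} + 7128 = \frac{214604433269}{30107239}$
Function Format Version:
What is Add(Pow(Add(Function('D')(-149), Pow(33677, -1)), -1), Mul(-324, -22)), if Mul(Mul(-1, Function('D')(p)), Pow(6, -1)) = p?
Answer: Rational(214604433269, 30107239) ≈ 7128.0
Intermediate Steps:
Function('D')(p) = Mul(-6, p)
Add(Pow(Add(Function('D')(-149), Pow(33677, -1)), -1), Mul(-324, -22)) = Add(Pow(Add(Mul(-6, -149), Pow(33677, -1)), -1), Mul(-324, -22)) = Add(Pow(Add(894, Rational(1, 33677)), -1), 7128) = Add(Pow(Rational(30107239, 33677), -1), 7128) = Add(Rational(33677, 30107239), 7128) = Rational(214604433269, 30107239)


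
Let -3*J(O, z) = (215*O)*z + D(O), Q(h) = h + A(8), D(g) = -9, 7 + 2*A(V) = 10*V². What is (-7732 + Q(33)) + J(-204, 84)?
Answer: 2441401/2 ≈ 1.2207e+6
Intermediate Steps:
A(V) = -7/2 + 5*V² (A(V) = -7/2 + (10*V²)/2 = -7/2 + 5*V²)
Q(h) = 633/2 + h (Q(h) = h + (-7/2 + 5*8²) = h + (-7/2 + 5*64) = h + (-7/2 + 320) = h + 633/2 = 633/2 + h)
J(O, z) = 3 - 215*O*z/3 (J(O, z) = -((215*O)*z - 9)/3 = -(215*O*z - 9)/3 = -(-9 + 215*O*z)/3 = 3 - 215*O*z/3)
(-7732 + Q(33)) + J(-204, 84) = (-7732 + (633/2 + 33)) + (3 - 215/3*(-204)*84) = (-7732 + 699/2) + (3 + 1228080) = -14765/2 + 1228083 = 2441401/2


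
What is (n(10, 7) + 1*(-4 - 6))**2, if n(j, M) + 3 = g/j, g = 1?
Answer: 16641/100 ≈ 166.41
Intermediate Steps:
n(j, M) = -3 + 1/j
(n(10, 7) + 1*(-4 - 6))**2 = ((-3 + 1/10) + 1*(-4 - 6))**2 = ((-3 + 1/10) + 1*(-10))**2 = (-29/10 - 10)**2 = (-129/10)**2 = 16641/100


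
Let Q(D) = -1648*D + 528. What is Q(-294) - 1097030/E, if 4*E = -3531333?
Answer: 1712842146440/3531333 ≈ 4.8504e+5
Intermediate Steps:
E = -3531333/4 (E = (1/4)*(-3531333) = -3531333/4 ≈ -8.8283e+5)
Q(D) = 528 - 1648*D
Q(-294) - 1097030/E = (528 - 1648*(-294)) - 1097030/(-3531333/4) = (528 + 484512) - 1097030*(-4/3531333) = 485040 + 4388120/3531333 = 1712842146440/3531333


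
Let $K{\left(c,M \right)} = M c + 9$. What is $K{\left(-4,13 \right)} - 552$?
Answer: $-595$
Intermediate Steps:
$K{\left(c,M \right)} = 9 + M c$
$K{\left(-4,13 \right)} - 552 = \left(9 + 13 \left(-4\right)\right) - 552 = \left(9 - 52\right) - 552 = -43 - 552 = -595$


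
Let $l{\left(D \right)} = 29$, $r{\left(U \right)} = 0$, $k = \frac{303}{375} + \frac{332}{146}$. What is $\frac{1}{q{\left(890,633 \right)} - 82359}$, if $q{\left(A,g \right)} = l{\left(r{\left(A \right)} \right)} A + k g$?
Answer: $- \frac{9125}{498207766} \approx -1.8316 \cdot 10^{-5}$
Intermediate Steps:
$k = \frac{28123}{9125}$ ($k = 303 \cdot \frac{1}{375} + 332 \cdot \frac{1}{146} = \frac{101}{125} + \frac{166}{73} = \frac{28123}{9125} \approx 3.082$)
$q{\left(A,g \right)} = 29 A + \frac{28123 g}{9125}$
$\frac{1}{q{\left(890,633 \right)} - 82359} = \frac{1}{\left(29 \cdot 890 + \frac{28123}{9125} \cdot 633\right) - 82359} = \frac{1}{\left(25810 + \frac{17801859}{9125}\right) - 82359} = \frac{1}{\frac{253318109}{9125} - 82359} = \frac{1}{- \frac{498207766}{9125}} = - \frac{9125}{498207766}$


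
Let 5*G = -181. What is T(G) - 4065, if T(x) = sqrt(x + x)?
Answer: -4065 + I*sqrt(1810)/5 ≈ -4065.0 + 8.5088*I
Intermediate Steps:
G = -181/5 (G = (1/5)*(-181) = -181/5 ≈ -36.200)
T(x) = sqrt(2)*sqrt(x) (T(x) = sqrt(2*x) = sqrt(2)*sqrt(x))
T(G) - 4065 = sqrt(2)*sqrt(-181/5) - 4065 = sqrt(2)*(I*sqrt(905)/5) - 4065 = I*sqrt(1810)/5 - 4065 = -4065 + I*sqrt(1810)/5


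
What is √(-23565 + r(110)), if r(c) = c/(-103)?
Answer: I*√250012415/103 ≈ 153.51*I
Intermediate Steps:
r(c) = -c/103 (r(c) = c*(-1/103) = -c/103)
√(-23565 + r(110)) = √(-23565 - 1/103*110) = √(-23565 - 110/103) = √(-2427305/103) = I*√250012415/103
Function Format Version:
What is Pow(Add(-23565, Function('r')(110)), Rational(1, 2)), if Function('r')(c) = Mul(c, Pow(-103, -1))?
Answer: Mul(Rational(1, 103), I, Pow(250012415, Rational(1, 2))) ≈ Mul(153.51, I)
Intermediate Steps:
Function('r')(c) = Mul(Rational(-1, 103), c) (Function('r')(c) = Mul(c, Rational(-1, 103)) = Mul(Rational(-1, 103), c))
Pow(Add(-23565, Function('r')(110)), Rational(1, 2)) = Pow(Add(-23565, Mul(Rational(-1, 103), 110)), Rational(1, 2)) = Pow(Add(-23565, Rational(-110, 103)), Rational(1, 2)) = Pow(Rational(-2427305, 103), Rational(1, 2)) = Mul(Rational(1, 103), I, Pow(250012415, Rational(1, 2)))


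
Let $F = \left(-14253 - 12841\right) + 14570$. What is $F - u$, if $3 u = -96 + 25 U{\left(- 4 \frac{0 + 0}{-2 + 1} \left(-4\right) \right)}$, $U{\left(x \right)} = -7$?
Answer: $- \frac{37301}{3} \approx -12434.0$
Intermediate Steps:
$F = -12524$ ($F = -27094 + 14570 = -12524$)
$u = - \frac{271}{3}$ ($u = \frac{-96 + 25 \left(-7\right)}{3} = \frac{-96 - 175}{3} = \frac{1}{3} \left(-271\right) = - \frac{271}{3} \approx -90.333$)
$F - u = -12524 - - \frac{271}{3} = -12524 + \frac{271}{3} = - \frac{37301}{3}$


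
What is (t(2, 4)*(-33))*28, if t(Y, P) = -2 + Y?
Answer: 0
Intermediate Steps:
(t(2, 4)*(-33))*28 = ((-2 + 2)*(-33))*28 = (0*(-33))*28 = 0*28 = 0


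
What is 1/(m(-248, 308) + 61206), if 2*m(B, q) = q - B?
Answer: 1/61484 ≈ 1.6264e-5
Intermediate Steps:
m(B, q) = q/2 - B/2 (m(B, q) = (q - B)/2 = q/2 - B/2)
1/(m(-248, 308) + 61206) = 1/(((½)*308 - ½*(-248)) + 61206) = 1/((154 + 124) + 61206) = 1/(278 + 61206) = 1/61484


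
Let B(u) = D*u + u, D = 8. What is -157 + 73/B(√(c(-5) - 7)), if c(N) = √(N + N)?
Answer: -157 + 73/(9*√(-7 + I*√10)) ≈ -156.38 - 2.861*I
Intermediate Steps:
c(N) = √2*√N (c(N) = √(2*N) = √2*√N)
B(u) = 9*u (B(u) = 8*u + u = 9*u)
-157 + 73/B(√(c(-5) - 7)) = -157 + 73/((9*√(√2*√(-5) - 7))) = -157 + 73/((9*√(√2*(I*√5) - 7))) = -157 + 73/((9*√(I*√10 - 7))) = -157 + 73/((9*√(-7 + I*√10))) = -157 + 73*(1/(9*√(-7 + I*√10))) = -157 + 73/(9*√(-7 + I*√10))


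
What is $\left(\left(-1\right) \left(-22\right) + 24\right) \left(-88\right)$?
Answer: $-4048$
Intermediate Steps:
$\left(\left(-1\right) \left(-22\right) + 24\right) \left(-88\right) = \left(22 + 24\right) \left(-88\right) = 46 \left(-88\right) = -4048$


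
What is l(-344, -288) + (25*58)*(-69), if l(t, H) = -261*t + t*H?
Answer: 88806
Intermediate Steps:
l(t, H) = -261*t + H*t
l(-344, -288) + (25*58)*(-69) = -344*(-261 - 288) + (25*58)*(-69) = -344*(-549) + 1450*(-69) = 188856 - 100050 = 88806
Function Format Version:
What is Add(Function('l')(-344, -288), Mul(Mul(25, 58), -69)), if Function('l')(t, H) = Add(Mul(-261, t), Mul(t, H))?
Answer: 88806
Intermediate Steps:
Function('l')(t, H) = Add(Mul(-261, t), Mul(H, t))
Add(Function('l')(-344, -288), Mul(Mul(25, 58), -69)) = Add(Mul(-344, Add(-261, -288)), Mul(Mul(25, 58), -69)) = Add(Mul(-344, -549), Mul(1450, -69)) = Add(188856, -100050) = 88806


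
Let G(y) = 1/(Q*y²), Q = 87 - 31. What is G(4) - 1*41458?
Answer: -37146367/896 ≈ -41458.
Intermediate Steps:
Q = 56
G(y) = 1/(56*y²)
G(4) - 1*41458 = (1/56)/4² - 1*41458 = (1/56)*(1/16) - 41458 = 1/896 - 41458 = -37146367/896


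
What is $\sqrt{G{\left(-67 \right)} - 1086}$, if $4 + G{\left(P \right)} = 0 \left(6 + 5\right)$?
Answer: $i \sqrt{1090} \approx 33.015 i$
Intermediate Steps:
$G{\left(P \right)} = -4$ ($G{\left(P \right)} = -4 + 0 \left(6 + 5\right) = -4 + 0 \cdot 11 = -4 + 0 = -4$)
$\sqrt{G{\left(-67 \right)} - 1086} = \sqrt{-4 - 1086} = \sqrt{-1090} = i \sqrt{1090}$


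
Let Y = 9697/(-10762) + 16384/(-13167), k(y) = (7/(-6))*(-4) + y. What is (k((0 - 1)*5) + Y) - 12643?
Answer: -1791905479747/141703254 ≈ -12645.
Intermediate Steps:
k(y) = 14/3 + y (k(y) = (7*(-⅙))*(-4) + y = -7/6*(-4) + y = 14/3 + y)
Y = -304005007/141703254 (Y = 9697*(-1/10762) + 16384*(-1/13167) = -9697/10762 - 16384/13167 = -304005007/141703254 ≈ -2.1454)
(k((0 - 1)*5) + Y) - 12643 = ((14/3 + (0 - 1)*5) - 304005007/141703254) - 12643 = ((14/3 - 1*5) - 304005007/141703254) - 12643 = ((14/3 - 5) - 304005007/141703254) - 12643 = (-⅓ - 304005007/141703254) - 12643 = -351239425/141703254 - 12643 = -1791905479747/141703254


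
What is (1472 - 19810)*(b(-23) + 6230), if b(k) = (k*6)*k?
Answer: -172450552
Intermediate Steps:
b(k) = 6*k**2 (b(k) = (6*k)*k = 6*k**2)
(1472 - 19810)*(b(-23) + 6230) = (1472 - 19810)*(6*(-23)**2 + 6230) = -18338*(6*529 + 6230) = -18338*(3174 + 6230) = -18338*9404 = -172450552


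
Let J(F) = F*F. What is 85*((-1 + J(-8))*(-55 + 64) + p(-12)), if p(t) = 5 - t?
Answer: 49640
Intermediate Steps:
J(F) = F²
85*((-1 + J(-8))*(-55 + 64) + p(-12)) = 85*((-1 + (-8)²)*(-55 + 64) + (5 - 1*(-12))) = 85*((-1 + 64)*9 + (5 + 12)) = 85*(63*9 + 17) = 85*(567 + 17) = 85*584 = 49640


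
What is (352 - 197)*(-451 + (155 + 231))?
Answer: -10075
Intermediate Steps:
(352 - 197)*(-451 + (155 + 231)) = 155*(-451 + 386) = 155*(-65) = -10075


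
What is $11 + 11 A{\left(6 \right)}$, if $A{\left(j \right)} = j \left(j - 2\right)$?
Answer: $275$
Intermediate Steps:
$A{\left(j \right)} = j \left(-2 + j\right)$
$11 + 11 A{\left(6 \right)} = 11 + 11 \cdot 6 \left(-2 + 6\right) = 11 + 11 \cdot 6 \cdot 4 = 11 + 11 \cdot 24 = 11 + 264 = 275$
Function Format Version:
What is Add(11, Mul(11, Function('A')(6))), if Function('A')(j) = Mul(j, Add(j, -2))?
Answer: 275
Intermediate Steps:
Function('A')(j) = Mul(j, Add(-2, j))
Add(11, Mul(11, Function('A')(6))) = Add(11, Mul(11, Mul(6, Add(-2, 6)))) = Add(11, Mul(11, Mul(6, 4))) = Add(11, Mul(11, 24)) = Add(11, 264) = 275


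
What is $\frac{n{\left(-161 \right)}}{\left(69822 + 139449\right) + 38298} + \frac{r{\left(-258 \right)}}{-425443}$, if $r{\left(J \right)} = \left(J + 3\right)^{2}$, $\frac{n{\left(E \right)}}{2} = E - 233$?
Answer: $- \frac{16433423309}{105326498067} \approx -0.15602$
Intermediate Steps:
$n{\left(E \right)} = -466 + 2 E$ ($n{\left(E \right)} = 2 \left(E - 233\right) = 2 \left(-233 + E\right) = -466 + 2 E$)
$r{\left(J \right)} = \left(3 + J\right)^{2}$
$\frac{n{\left(-161 \right)}}{\left(69822 + 139449\right) + 38298} + \frac{r{\left(-258 \right)}}{-425443} = \frac{-466 + 2 \left(-161\right)}{\left(69822 + 139449\right) + 38298} + \frac{\left(3 - 258\right)^{2}}{-425443} = \frac{-466 - 322}{209271 + 38298} + \left(-255\right)^{2} \left(- \frac{1}{425443}\right) = - \frac{788}{247569} + 65025 \left(- \frac{1}{425443}\right) = \left(-788\right) \frac{1}{247569} - \frac{65025}{425443} = - \frac{788}{247569} - \frac{65025}{425443} = - \frac{16433423309}{105326498067}$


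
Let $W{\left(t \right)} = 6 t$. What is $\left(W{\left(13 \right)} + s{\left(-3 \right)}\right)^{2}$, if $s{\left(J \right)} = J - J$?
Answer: $6084$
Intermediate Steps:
$s{\left(J \right)} = 0$
$\left(W{\left(13 \right)} + s{\left(-3 \right)}\right)^{2} = \left(6 \cdot 13 + 0\right)^{2} = \left(78 + 0\right)^{2} = 78^{2} = 6084$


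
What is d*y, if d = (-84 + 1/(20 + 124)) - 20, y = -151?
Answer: 2261225/144 ≈ 15703.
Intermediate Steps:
d = -14975/144 (d = (-84 + 1/144) - 20 = -12095/144 - 20 = -14975/144 ≈ -103.99)
d*y = -14975/144*(-151) = 2261225/144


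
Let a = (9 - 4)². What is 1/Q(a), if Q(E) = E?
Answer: 1/25 ≈ 0.040000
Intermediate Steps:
a = 25 (a = 5² = 25)
1/Q(a) = 1/25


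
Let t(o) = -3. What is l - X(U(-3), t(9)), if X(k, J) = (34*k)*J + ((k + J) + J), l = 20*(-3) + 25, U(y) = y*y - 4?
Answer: 476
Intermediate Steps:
U(y) = -4 + y**2 (U(y) = y**2 - 4 = -4 + y**2)
l = -35 (l = -60 + 25 = -35)
X(k, J) = k + 2*J + 34*J*k (X(k, J) = 34*J*k + ((J + k) + J) = 34*J*k + (k + 2*J) = k + 2*J + 34*J*k)
l - X(U(-3), t(9)) = -35 - ((-4 + (-3)**2) + 2*(-3) + 34*(-3)*(-4 + (-3)**2)) = -35 - ((-4 + 9) - 6 + 34*(-3)*(-4 + 9)) = -35 - (5 - 6 + 34*(-3)*5) = -35 - (5 - 6 - 510) = -35 - 1*(-511) = -35 + 511 = 476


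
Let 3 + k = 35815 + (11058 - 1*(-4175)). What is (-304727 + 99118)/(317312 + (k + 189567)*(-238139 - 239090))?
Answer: 205609/114826706836 ≈ 1.7906e-6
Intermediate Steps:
k = 51045 (k = -3 + (35815 + (11058 - 1*(-4175))) = -3 + (35815 + (11058 + 4175)) = -3 + (35815 + 15233) = -3 + 51048 = 51045)
(-304727 + 99118)/(317312 + (k + 189567)*(-238139 - 239090)) = (-304727 + 99118)/(317312 + (51045 + 189567)*(-238139 - 239090)) = -205609/(317312 + 240612*(-477229)) = -205609/(317312 - 114827024148) = -205609/(-114826706836) = -205609*(-1/114826706836) = 205609/114826706836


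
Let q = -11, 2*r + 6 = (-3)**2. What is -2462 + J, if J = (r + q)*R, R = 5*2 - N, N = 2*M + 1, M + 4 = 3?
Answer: -5133/2 ≈ -2566.5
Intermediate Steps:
M = -1 (M = -4 + 3 = -1)
N = -1 (N = 2*(-1) + 1 = -2 + 1 = -1)
r = 3/2 (r = -3 + (1/2)*(-3)**2 = -3 + (1/2)*9 = -3 + 9/2 = 3/2 ≈ 1.5000)
R = 11 (R = 5*2 - 1*(-1) = 10 + 1 = 11)
J = -209/2 (J = (3/2 - 11)*11 = -19/2*11 = -209/2 ≈ -104.50)
-2462 + J = -2462 - 209/2 = -5133/2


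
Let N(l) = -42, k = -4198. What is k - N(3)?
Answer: -4156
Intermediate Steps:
k - N(3) = -4198 - 1*(-42) = -4198 + 42 = -4156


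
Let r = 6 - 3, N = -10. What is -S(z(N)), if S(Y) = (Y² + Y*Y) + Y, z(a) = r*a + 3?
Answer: -1431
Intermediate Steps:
r = 3
z(a) = 3 + 3*a (z(a) = 3*a + 3 = 3 + 3*a)
S(Y) = Y + 2*Y² (S(Y) = (Y² + Y²) + Y = 2*Y² + Y = Y + 2*Y²)
-S(z(N)) = -(3 + 3*(-10))*(1 + 2*(3 + 3*(-10))) = -(3 - 30)*(1 + 2*(3 - 30)) = -(-27)*(1 + 2*(-27)) = -(-27)*(1 - 54) = -(-27)*(-53) = -1*1431 = -1431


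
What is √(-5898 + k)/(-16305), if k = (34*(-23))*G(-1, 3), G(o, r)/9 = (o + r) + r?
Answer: -8*I*√642/16305 ≈ -0.012432*I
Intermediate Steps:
G(o, r) = 9*o + 18*r (G(o, r) = 9*((o + r) + r) = 9*(o + 2*r) = 9*o + 18*r)
k = -35190 (k = (34*(-23))*(9*(-1) + 18*3) = -782*(-9 + 54) = -782*45 = -35190)
√(-5898 + k)/(-16305) = √(-5898 - 35190)/(-16305) = √(-41088)*(-1/16305) = (8*I*√642)*(-1/16305) = -8*I*√642/16305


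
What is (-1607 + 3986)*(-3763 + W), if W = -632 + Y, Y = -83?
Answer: -10653162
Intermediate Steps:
W = -715 (W = -632 - 83 = -715)
(-1607 + 3986)*(-3763 + W) = (-1607 + 3986)*(-3763 - 715) = 2379*(-4478) = -10653162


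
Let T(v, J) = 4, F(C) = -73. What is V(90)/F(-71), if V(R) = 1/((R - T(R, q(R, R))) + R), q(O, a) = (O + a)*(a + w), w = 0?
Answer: -1/12848 ≈ -7.7833e-5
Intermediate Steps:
q(O, a) = a*(O + a) (q(O, a) = (O + a)*(a + 0) = (O + a)*a = a*(O + a))
V(R) = 1/(-4 + 2*R) (V(R) = 1/((R - 1*4) + R) = 1/((R - 4) + R) = 1/((-4 + R) + R) = 1/(-4 + 2*R))
V(90)/F(-71) = (1/(2*(-2 + 90)))/(-73) = ((½)/88)*(-1/73) = ((½)*(1/88))*(-1/73) = (1/176)*(-1/73) = -1/12848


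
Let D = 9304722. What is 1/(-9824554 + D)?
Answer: -1/519832 ≈ -1.9237e-6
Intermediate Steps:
1/(-9824554 + D) = 1/(-9824554 + 9304722) = 1/(-519832) = -1/519832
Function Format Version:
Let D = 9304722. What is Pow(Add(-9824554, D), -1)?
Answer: Rational(-1, 519832) ≈ -1.9237e-6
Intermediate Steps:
Pow(Add(-9824554, D), -1) = Pow(Add(-9824554, 9304722), -1) = Pow(-519832, -1) = Rational(-1, 519832)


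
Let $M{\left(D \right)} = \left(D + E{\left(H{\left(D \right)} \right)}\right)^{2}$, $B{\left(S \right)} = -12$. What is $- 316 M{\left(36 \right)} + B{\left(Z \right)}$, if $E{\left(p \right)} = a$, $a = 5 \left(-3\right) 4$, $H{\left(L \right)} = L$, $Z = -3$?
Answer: $-182028$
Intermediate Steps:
$a = -60$ ($a = \left(-15\right) 4 = -60$)
$E{\left(p \right)} = -60$
$M{\left(D \right)} = \left(-60 + D\right)^{2}$ ($M{\left(D \right)} = \left(D - 60\right)^{2} = \left(-60 + D\right)^{2}$)
$- 316 M{\left(36 \right)} + B{\left(Z \right)} = - 316 \left(-60 + 36\right)^{2} - 12 = - 316 \left(-24\right)^{2} - 12 = \left(-316\right) 576 - 12 = -182016 - 12 = -182028$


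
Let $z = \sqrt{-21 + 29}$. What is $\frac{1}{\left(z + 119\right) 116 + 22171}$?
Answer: $\frac{35975}{1294092977} - \frac{232 \sqrt{2}}{1294092977} \approx 2.7546 \cdot 10^{-5}$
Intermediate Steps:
$z = 2 \sqrt{2}$ ($z = \sqrt{8} = 2 \sqrt{2} \approx 2.8284$)
$\frac{1}{\left(z + 119\right) 116 + 22171} = \frac{1}{\left(2 \sqrt{2} + 119\right) 116 + 22171} = \frac{1}{\left(119 + 2 \sqrt{2}\right) 116 + 22171} = \frac{1}{\left(13804 + 232 \sqrt{2}\right) + 22171} = \frac{1}{35975 + 232 \sqrt{2}}$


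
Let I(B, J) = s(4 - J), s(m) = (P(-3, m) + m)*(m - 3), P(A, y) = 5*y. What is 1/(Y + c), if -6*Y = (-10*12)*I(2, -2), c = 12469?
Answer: 1/14629 ≈ 6.8357e-5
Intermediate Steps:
s(m) = 6*m*(-3 + m) (s(m) = (5*m + m)*(m - 3) = (6*m)*(-3 + m) = 6*m*(-3 + m))
I(B, J) = 6*(1 - J)*(4 - J) (I(B, J) = 6*(4 - J)*(-3 + (4 - J)) = 6*(4 - J)*(1 - J) = 6*(1 - J)*(4 - J))
Y = 2160 (Y = -(-10*12)*(24 - 30*(-2) + 6*(-2)²)/6 = -(-20)*(24 + 60 + 6*4) = -(-20)*(24 + 60 + 24) = -(-20)*108 = -⅙*(-12960) = 2160)
1/(Y + c) = 1/(2160 + 12469) = 1/14629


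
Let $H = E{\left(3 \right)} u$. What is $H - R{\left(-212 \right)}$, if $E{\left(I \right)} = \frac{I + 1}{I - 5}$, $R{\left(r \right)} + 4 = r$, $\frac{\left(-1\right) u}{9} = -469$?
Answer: $-8226$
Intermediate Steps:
$u = 4221$ ($u = \left(-9\right) \left(-469\right) = 4221$)
$R{\left(r \right)} = -4 + r$
$E{\left(I \right)} = \frac{1 + I}{-5 + I}$
$H = -8442$ ($H = \frac{1 + 3}{-5 + 3} \cdot 4221 = \frac{1}{-2} \cdot 4 \cdot 4221 = \left(- \frac{1}{2}\right) 4 \cdot 4221 = \left(-2\right) 4221 = -8442$)
$H - R{\left(-212 \right)} = -8442 - \left(-4 - 212\right) = -8442 - -216 = -8442 + 216 = -8226$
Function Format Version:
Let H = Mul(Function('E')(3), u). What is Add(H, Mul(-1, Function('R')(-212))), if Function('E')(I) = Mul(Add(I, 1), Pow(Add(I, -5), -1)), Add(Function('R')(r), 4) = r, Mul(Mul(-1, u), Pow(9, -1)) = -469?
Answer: -8226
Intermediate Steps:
u = 4221 (u = Mul(-9, -469) = 4221)
Function('R')(r) = Add(-4, r)
Function('E')(I) = Mul(Pow(Add(-5, I), -1), Add(1, I)) (Function('E')(I) = Mul(Add(1, I), Pow(Add(-5, I), -1)) = Mul(Pow(Add(-5, I), -1), Add(1, I)))
H = -8442 (H = Mul(Mul(Pow(Add(-5, 3), -1), Add(1, 3)), 4221) = Mul(Mul(Pow(-2, -1), 4), 4221) = Mul(Mul(Rational(-1, 2), 4), 4221) = Mul(-2, 4221) = -8442)
Add(H, Mul(-1, Function('R')(-212))) = Add(-8442, Mul(-1, Add(-4, -212))) = Add(-8442, Mul(-1, -216)) = Add(-8442, 216) = -8226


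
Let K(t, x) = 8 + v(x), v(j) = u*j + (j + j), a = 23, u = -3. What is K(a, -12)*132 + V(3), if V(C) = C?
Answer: 2643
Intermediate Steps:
v(j) = -j (v(j) = -3*j + (j + j) = -3*j + 2*j = -j)
K(t, x) = 8 - x
K(a, -12)*132 + V(3) = (8 - 1*(-12))*132 + 3 = (8 + 12)*132 + 3 = 20*132 + 3 = 2640 + 3 = 2643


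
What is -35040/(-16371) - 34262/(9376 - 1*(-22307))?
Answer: 61029902/57631377 ≈ 1.0590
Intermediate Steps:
-35040/(-16371) - 34262/(9376 - 1*(-22307)) = -35040*(-1/16371) - 34262/(9376 + 22307) = 11680/5457 - 34262/31683 = 61029902/57631377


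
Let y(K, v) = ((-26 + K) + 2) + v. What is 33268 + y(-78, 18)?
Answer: 33184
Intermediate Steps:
y(K, v) = -24 + K + v (y(K, v) = (-24 + K) + v = -24 + K + v)
33268 + y(-78, 18) = 33268 + (-24 - 78 + 18) = 33268 - 84 = 33184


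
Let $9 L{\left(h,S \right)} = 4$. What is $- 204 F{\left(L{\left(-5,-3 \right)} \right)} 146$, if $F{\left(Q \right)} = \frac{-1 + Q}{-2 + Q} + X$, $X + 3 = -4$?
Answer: $\frac{1384956}{7} \approx 1.9785 \cdot 10^{5}$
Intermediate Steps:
$L{\left(h,S \right)} = \frac{4}{9}$ ($L{\left(h,S \right)} = \frac{1}{9} \cdot 4 = \frac{4}{9}$)
$X = -7$ ($X = -3 - 4 = -7$)
$F{\left(Q \right)} = -7 + \frac{-1 + Q}{-2 + Q}$ ($F{\left(Q \right)} = \frac{-1 + Q}{-2 + Q} - 7 = -7 + \frac{-1 + Q}{-2 + Q}$)
$- 204 F{\left(L{\left(-5,-3 \right)} \right)} 146 = - 204 \frac{13 - \frac{8}{3}}{-2 + \frac{4}{9}} \cdot 146 = - 204 \frac{13 - \frac{8}{3}}{- \frac{14}{9}} \cdot 146 = - 204 \left(\left(- \frac{9}{14}\right) \frac{31}{3}\right) 146 = \left(-204\right) \left(- \frac{93}{14}\right) 146 = \frac{9486}{7} \cdot 146 = \frac{1384956}{7}$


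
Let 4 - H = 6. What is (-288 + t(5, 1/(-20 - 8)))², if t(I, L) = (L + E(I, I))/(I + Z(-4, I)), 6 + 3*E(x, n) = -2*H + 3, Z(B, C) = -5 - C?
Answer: 585494809/7056 ≈ 82978.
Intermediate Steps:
H = -2 (H = 4 - 1*6 = 4 - 6 = -2)
E(x, n) = ⅓ (E(x, n) = -2 + (-2*(-2) + 3)/3 = -2 + (4 + 3)/3 = -2 + (⅓)*7 = -2 + 7/3 = ⅓)
t(I, L) = -1/15 - L/5 (t(I, L) = (L + ⅓)/(I + (-5 - I)) = (⅓ + L)/(-5) = (⅓ + L)*(-⅕) = -1/15 - L/5)
(-288 + t(5, 1/(-20 - 8)))² = (-288 + (-1/15 - 1/(5*(-20 - 8))))² = (-288 + (-1/15 - ⅕/(-28)))² = (-288 + (-1/15 - ⅕*(-1/28)))² = (-288 + (-1/15 + 1/140))² = (-288 - 5/84)² = (-24197/84)² = 585494809/7056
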